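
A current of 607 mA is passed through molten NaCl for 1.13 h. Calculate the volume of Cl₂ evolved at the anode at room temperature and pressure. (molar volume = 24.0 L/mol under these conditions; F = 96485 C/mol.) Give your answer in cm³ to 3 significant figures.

307 cm³

Q = It = 0.607 × 4068 = 2469 C
Moles of electrons = 2469 / 96485 = 0.02559 mol
2Cl⁻ → Cl₂ + 2e⁻, so n(Cl₂) = 0.02559 / 2 = 0.01280 mol
V = 0.01280 × 24.0 = 0.3072 L
= 307 cm³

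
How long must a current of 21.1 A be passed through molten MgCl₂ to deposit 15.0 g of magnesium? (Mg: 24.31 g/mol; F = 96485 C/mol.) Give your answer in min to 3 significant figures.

n(Mg) = 15.0 / 24.31 = 0.6170 mol
Mg²⁺ + 2e⁻ → Mg, so n(e⁻) = 2 × 0.6170 = 1.234 mol
Q = 1.234 × 96485 = 1.191×10^5 C
t = Q / I = 1.191×10^5 / 21.1 = 5645 s = 94.1 min

94.1 min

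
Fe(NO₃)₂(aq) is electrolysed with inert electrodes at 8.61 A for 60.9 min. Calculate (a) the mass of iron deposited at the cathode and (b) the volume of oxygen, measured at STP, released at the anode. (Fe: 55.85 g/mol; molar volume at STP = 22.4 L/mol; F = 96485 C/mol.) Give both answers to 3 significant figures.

Q = 8.61 × 3654 = 31460 C; n(e⁻) = 31460 / 96485 = 0.3261 mol
Cathode: Fe²⁺ + 2e⁻ → Fe → n(Fe) = 0.3261/2 = 0.1631 mol → 9.11 g
Anode: 2H₂O → O₂ + 4H⁺ + 4e⁻ → n(O₂) = 0.3261/4 = 0.08153 mol → 1.83 L

9.11 g Fe; 1.83 L O₂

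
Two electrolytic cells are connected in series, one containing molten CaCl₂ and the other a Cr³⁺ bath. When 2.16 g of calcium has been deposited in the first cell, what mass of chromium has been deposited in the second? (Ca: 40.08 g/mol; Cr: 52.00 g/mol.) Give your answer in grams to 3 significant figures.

n(Ca) = 2.16 / 40.08 = 0.05389 mol
Ca²⁺ + 2e⁻ → Ca, so n(e⁻) = 2 × 0.05389 = 0.1078 mol
Since the cells are in series, n(e⁻) in the Cr cell is also 0.1078 mol.
Cr³⁺ + 3e⁻ → Cr, so n(Cr) = 0.1078 / 3 = 0.03593 mol
m(Cr) = 0.03593 × 52.00 = 1.87 g

1.87 g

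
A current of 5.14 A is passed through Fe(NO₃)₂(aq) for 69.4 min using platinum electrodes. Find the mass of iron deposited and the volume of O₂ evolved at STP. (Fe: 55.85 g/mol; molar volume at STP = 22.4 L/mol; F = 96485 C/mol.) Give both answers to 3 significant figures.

Q = 5.14 × 4164 = 21400 C; n(e⁻) = 21400 / 96485 = 0.2218 mol
Cathode: Fe²⁺ + 2e⁻ → Fe → n(Fe) = 0.2218/2 = 0.1109 mol → 6.19 g
Anode: 2H₂O → O₂ + 4H⁺ + 4e⁻ → n(O₂) = 0.2218/4 = 0.05545 mol → 1.24 L

6.19 g Fe; 1.24 L O₂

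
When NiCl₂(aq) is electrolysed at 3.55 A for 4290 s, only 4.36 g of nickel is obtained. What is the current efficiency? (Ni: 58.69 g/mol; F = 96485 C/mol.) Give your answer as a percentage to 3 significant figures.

94.1%

Q = 3.55 × 4290 = 15230 C
n(e⁻) = 15230 / 96485 = 0.1578 mol
Ni²⁺ + 2e⁻ → Ni, so theoretical n(Ni) = 0.07890 mol → 4.631 g
Efficiency = 4.36 / 4.631 = 0.9415 = 94.1%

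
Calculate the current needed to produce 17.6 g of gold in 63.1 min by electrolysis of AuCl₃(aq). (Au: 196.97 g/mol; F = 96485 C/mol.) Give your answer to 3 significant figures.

6.83 A

n(Au) = 17.6 / 196.97 = 0.08935 mol
Au³⁺ + 3e⁻ → Au, so n(e⁻) = 3 × 0.08935 = 0.2681 mol
Q = 0.2681 × 96485 = 25870 C
I = Q / t = 25870 / 3786 s = 6.83 A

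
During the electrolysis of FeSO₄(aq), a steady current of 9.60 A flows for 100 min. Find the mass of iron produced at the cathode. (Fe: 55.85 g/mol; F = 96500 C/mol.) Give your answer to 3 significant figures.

Q = It = 9.60 × 6000 = 57600 C
n(e⁻) = Q/F = 57600/96500 = 0.5969 mol
Fe²⁺ + 2e⁻ → Fe, so n(Fe) = 0.5969 / 2 = 0.2985 mol
m = 0.2985 × 55.85 = 16.7 g

16.7 g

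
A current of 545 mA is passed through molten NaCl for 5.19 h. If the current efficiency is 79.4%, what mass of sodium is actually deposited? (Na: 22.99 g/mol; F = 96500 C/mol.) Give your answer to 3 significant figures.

Q = 0.545 × 18684 = 10180 C
n(e⁻) = 10180 / 96500 = 0.1055 mol
Na⁺ + e⁻ → Na, so theoretical m(Na) = 0.1055 × 22.99 = 2.425 g
Actual mass = 79.4% × 2.425 = 1.93 g

1.93 g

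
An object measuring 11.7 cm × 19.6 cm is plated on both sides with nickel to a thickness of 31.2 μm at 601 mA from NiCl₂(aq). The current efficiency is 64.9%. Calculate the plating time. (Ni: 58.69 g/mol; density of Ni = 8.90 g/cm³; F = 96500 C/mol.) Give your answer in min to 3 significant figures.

Plated area = 2 × 11.7 × 19.6 = 458.6 cm²
Volume = 458.6 × 31.2×10⁻⁴ cm = 1.431 cm³
m(Ni) = 1.431 × 8.90 = 12.74 g
n(Ni) = 12.74 / 58.69 = 0.2171 mol; n(e⁻) = 2 × 0.2171 = 0.4342 mol
Q = 0.4342 × 96500 / 0.649 = 64560 C
t = 64560 / 0.601 = 1.074×10^5 s = 1790 min

1790 min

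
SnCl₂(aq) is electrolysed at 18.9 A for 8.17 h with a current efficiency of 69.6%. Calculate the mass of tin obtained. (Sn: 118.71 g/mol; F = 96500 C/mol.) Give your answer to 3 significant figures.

238 g

Q = 18.9 × 29412 = 5.559×10^5 C
n(e⁻) = 5.559×10^5 / 96500 = 5.761 mol
Sn²⁺ + 2e⁻ → Sn, so theoretical m(Sn) = 2.881 × 118.71 = 342.0 g
Actual mass = 69.6% × 342.0 = 238 g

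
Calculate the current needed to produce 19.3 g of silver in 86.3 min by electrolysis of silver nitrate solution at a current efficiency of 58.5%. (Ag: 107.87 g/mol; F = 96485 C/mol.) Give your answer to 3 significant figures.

5.70 A

n(Ag) = 19.3 / 107.87 = 0.1789 mol
Ag⁺ + e⁻ → Ag, so n(e⁻) = 0.1789 mol
Q = 0.1789 × 96485 / 0.585 = 29510 C
I = Q / t = 29510 / 5178 s = 5.70 A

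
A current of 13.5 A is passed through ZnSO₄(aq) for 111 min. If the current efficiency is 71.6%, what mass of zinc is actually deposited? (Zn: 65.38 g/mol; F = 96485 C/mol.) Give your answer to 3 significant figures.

Q = 13.5 × 6660 = 89910 C
n(e⁻) = 89910 / 96485 = 0.9319 mol
Zn²⁺ + 2e⁻ → Zn, so theoretical m(Zn) = 0.4660 × 65.38 = 30.47 g
Actual mass = 71.6% × 30.47 = 21.8 g

21.8 g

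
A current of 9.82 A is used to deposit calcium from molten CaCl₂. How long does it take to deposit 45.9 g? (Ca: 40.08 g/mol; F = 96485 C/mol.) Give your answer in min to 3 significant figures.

375 min

n(Ca) = 45.9 / 40.08 = 1.145 mol
Ca²⁺ + 2e⁻ → Ca, so n(e⁻) = 2 × 1.145 = 2.290 mol
Q = 2.290 × 96485 = 2.210×10^5 C
t = Q / I = 2.210×10^5 / 9.82 = 22510 s = 375 min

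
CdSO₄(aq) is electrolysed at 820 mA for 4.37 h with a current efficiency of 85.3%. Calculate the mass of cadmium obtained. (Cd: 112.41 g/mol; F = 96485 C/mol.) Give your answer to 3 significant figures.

Q = 0.820 × 15732 = 12900 C
n(e⁻) = 12900 / 96485 = 0.1337 mol
Cd²⁺ + 2e⁻ → Cd, so theoretical m(Cd) = 0.06685 × 112.41 = 7.515 g
Actual mass = 85.3% × 7.515 = 6.41 g

6.41 g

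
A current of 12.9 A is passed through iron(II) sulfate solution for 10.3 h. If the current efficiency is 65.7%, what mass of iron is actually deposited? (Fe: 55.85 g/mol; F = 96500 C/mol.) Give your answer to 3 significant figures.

Q = 12.9 × 37080 = 4.783×10^5 C
n(e⁻) = 4.783×10^5 / 96500 = 4.956 mol
Fe²⁺ + 2e⁻ → Fe, so theoretical m(Fe) = 2.478 × 55.85 = 138.4 g
Actual mass = 65.7% × 138.4 = 90.9 g

90.9 g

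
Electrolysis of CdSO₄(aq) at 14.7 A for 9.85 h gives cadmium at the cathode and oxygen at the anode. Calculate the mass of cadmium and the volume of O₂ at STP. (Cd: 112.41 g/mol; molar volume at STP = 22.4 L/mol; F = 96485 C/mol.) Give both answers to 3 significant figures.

Q = 14.7 × 35460 = 5.213×10^5 C; n(e⁻) = 5.213×10^5 / 96485 = 5.403 mol
Cathode: Cd²⁺ + 2e⁻ → Cd → n(Cd) = 5.403/2 = 2.702 mol → 304 g
Anode: 2H₂O → O₂ + 4H⁺ + 4e⁻ → n(O₂) = 5.403/4 = 1.351 mol → 30.3 L

304 g Cd; 30.3 L O₂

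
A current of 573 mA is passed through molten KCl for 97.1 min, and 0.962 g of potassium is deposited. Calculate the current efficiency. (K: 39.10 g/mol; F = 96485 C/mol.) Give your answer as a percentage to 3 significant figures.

Q = 0.573 × 5826 = 3338 C
n(e⁻) = 3338 / 96485 = 0.03460 mol
K⁺ + e⁻ → K, so theoretical n(K) = 0.03460 mol → 1.353 g
Efficiency = 0.962 / 1.353 = 0.7110 = 71.1%

71.1%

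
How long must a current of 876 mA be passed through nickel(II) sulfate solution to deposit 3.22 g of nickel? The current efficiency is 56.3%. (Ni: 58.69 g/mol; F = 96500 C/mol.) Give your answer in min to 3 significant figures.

358 min

n(Ni) = 3.22 / 58.69 = 0.05486 mol
Ni²⁺ + 2e⁻ → Ni, so n(e⁻) = 2 × 0.05486 = 0.1097 mol
Q = 0.1097 × 96500 / 0.563 = 18800 C
t = Q / I = 18800 / 0.876 = 21460 s = 358 min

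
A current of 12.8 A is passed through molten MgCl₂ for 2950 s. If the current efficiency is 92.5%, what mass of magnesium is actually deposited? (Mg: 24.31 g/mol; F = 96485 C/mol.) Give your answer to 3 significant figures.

4.40 g

Q = 12.8 × 2950 = 37760 C
n(e⁻) = 37760 / 96485 = 0.3914 mol
Mg²⁺ + 2e⁻ → Mg, so theoretical m(Mg) = 0.1957 × 24.31 = 4.757 g
Actual mass = 92.5% × 4.757 = 4.40 g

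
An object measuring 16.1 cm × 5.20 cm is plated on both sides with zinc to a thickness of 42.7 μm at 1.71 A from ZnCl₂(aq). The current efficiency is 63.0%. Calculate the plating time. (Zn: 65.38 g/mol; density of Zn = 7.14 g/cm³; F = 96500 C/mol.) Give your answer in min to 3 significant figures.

233 min

Plated area = 2 × 16.1 × 5.20 = 167.4 cm²
Volume = 167.4 × 42.7×10⁻⁴ cm = 0.7148 cm³
m(Zn) = 0.7148 × 7.14 = 5.104 g
n(Zn) = 5.104 / 65.38 = 0.07807 mol; n(e⁻) = 2 × 0.07807 = 0.1561 mol
Q = 0.1561 × 96500 / 0.630 = 23910 C
t = 23910 / 1.71 = 13980 s = 233 min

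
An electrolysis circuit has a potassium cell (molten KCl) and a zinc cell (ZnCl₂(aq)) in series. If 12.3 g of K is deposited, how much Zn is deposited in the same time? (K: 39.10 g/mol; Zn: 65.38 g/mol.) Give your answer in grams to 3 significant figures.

n(K) = 12.3 / 39.10 = 0.3146 mol
K⁺ + e⁻ → K, so n(e⁻) = 0.3146 mol
The cells are in series, so the same charge (and hence the same n(e⁻) = 0.3146 mol) passes through both.
Zn²⁺ + 2e⁻ → Zn, so n(Zn) = 0.3146 / 2 = 0.1573 mol
m(Zn) = 0.1573 × 65.38 = 10.3 g

10.3 g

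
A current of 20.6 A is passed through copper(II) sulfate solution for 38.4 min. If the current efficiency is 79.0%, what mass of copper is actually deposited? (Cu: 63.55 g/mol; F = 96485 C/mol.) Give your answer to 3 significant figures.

12.3 g

Q = 20.6 × 2304 = 47460 C
n(e⁻) = 47460 / 96485 = 0.4919 mol
Cu²⁺ + 2e⁻ → Cu, so theoretical m(Cu) = 0.2460 × 63.55 = 15.63 g
Actual mass = 79.0% × 15.63 = 12.3 g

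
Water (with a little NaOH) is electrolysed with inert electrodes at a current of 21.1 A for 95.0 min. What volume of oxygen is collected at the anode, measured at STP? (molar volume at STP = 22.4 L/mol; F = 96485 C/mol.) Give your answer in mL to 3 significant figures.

Q = It = 21.1 × 5700 = 1.203×10^5 C
n(e⁻) = 1.203×10^5 / 96485 = 1.247 mol
2H₂O → O₂ + 4H⁺ + 4e⁻, so n(O₂) = 1.247 / 4 = 0.3118 mol
V = 0.3118 × 22.4 = 6.984 L
= 6980 mL

6980 mL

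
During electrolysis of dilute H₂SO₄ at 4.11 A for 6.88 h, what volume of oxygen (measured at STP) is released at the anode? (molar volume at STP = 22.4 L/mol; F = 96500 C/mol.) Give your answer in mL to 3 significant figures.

Q = 4.11 A × 24768 s = 1.018×10^5 C
n(e⁻) = Q/F = 1.018×10^5/96500 = 1.055 mol
2H₂O → O₂ + 4H⁺ + 4e⁻, so n(O₂) = 1.055 / 4 = 0.2638 mol
V = 0.2638 × 22.4 = 5.909 L
= 5910 mL

5910 mL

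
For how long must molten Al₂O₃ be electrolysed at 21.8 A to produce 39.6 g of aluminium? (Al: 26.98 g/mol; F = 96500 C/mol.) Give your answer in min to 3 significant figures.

325 min

n(Al) = 39.6 / 26.98 = 1.468 mol
Al³⁺ + 3e⁻ → Al, so n(e⁻) = 3 × 1.468 = 4.404 mol
Q = 4.404 × 96500 = 4.250×10^5 C
t = Q / I = 4.250×10^5 / 21.8 = 19500 s = 325 min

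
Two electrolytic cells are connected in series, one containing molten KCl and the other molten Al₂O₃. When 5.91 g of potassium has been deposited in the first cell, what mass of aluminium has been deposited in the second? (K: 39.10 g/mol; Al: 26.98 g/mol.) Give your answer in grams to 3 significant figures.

n(K) = 5.91 / 39.10 = 0.1512 mol
K⁺ + e⁻ → K, so n(e⁻) = 0.1512 mol
Same current for the same time ⇒ same n(e⁻) = 0.1512 mol in both cells.
Al³⁺ + 3e⁻ → Al, so n(Al) = 0.1512 / 3 = 0.05040 mol
m(Al) = 0.05040 × 26.98 = 1.36 g

1.36 g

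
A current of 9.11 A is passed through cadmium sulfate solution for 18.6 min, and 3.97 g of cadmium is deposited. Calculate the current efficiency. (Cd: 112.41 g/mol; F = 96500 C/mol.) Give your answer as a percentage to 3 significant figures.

67.0%

Q = 9.11 × 1116 = 10170 C
n(e⁻) = 10170 / 96500 = 0.1054 mol
Cd²⁺ + 2e⁻ → Cd, so theoretical n(Cd) = 0.05270 mol → 5.924 g
Efficiency = 3.97 / 5.924 = 0.6702 = 67.0%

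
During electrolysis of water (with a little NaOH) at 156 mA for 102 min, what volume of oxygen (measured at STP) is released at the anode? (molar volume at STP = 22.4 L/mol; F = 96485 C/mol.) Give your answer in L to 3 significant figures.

Charge passed = 0.156 × 6120 = 954.7 C
n(e⁻) = Q/F = 954.7/96485 = 0.009895 mol
2H₂O → O₂ + 4H⁺ + 4e⁻, so n(O₂) = 0.009895 / 4 = 0.002474 mol
V = 0.002474 × 22.4 = 0.05542 L

0.0554 L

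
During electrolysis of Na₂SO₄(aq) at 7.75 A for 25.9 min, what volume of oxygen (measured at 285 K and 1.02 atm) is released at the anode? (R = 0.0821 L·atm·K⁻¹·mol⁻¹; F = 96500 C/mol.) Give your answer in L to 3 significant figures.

Q = It = 7.75 × 1554 = 12040 C
Moles of electrons = 12040 / 96500 = 0.1248 mol
2H₂O → O₂ + 4H⁺ + 4e⁻, so n(O₂) = 0.1248 / 4 = 0.03120 mol
V = nRT/P = 0.03120 × 0.0821 × 285 / 1.02 = 0.7157 L

0.716 L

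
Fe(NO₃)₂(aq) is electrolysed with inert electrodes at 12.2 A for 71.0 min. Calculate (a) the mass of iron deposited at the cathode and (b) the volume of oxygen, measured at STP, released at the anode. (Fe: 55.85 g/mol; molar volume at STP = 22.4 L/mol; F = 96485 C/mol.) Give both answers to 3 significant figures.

Q = 12.2 × 4260 = 51970 C; n(e⁻) = 51970 / 96485 = 0.5386 mol
Cathode: Fe²⁺ + 2e⁻ → Fe → n(Fe) = 0.5386/2 = 0.2693 mol → 15.0 g
Anode: 2H₂O → O₂ + 4H⁺ + 4e⁻ → n(O₂) = 0.5386/4 = 0.1347 mol → 3.02 L

15.0 g Fe; 3.02 L O₂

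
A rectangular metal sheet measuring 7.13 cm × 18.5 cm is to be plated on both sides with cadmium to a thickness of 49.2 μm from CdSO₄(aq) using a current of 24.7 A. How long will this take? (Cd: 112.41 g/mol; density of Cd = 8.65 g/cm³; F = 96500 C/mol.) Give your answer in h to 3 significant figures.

Plated area = 2 × 7.13 × 18.5 = 263.8 cm²
Volume = 263.8 × 49.2×10⁻⁴ cm = 1.298 cm³
m(Cd) = 1.298 × 8.65 = 11.23 g
n(Cd) = 11.23 / 112.41 = 0.09990 mol; n(e⁻) = 2 × 0.09990 = 0.1998 mol
Q = 0.1998 × 96500 = 19280 C
t = 19280 / 24.7 = 780.6 s = 0.217 h

0.217 h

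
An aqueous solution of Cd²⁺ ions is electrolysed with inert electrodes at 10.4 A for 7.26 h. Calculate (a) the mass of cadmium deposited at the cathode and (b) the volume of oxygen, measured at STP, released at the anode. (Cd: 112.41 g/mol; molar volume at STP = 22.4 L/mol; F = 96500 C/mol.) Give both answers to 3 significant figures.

158 g Cd; 15.8 L O₂

Q = 10.4 × 26136 = 2.718×10^5 C; n(e⁻) = 2.718×10^5 / 96500 = 2.817 mol
Cathode: Cd²⁺ + 2e⁻ → Cd → n(Cd) = 2.817/2 = 1.409 mol → 158 g
Anode: 2H₂O → O₂ + 4H⁺ + 4e⁻ → n(O₂) = 2.817/4 = 0.7043 mol → 15.8 L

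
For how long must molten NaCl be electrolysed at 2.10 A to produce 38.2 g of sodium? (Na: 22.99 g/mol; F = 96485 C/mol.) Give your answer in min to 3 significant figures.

1270 min

n(Na) = 38.2 / 22.99 = 1.662 mol
Na⁺ + e⁻ → Na, so n(e⁻) = 1.662 mol
Q = 1.662 × 96485 = 1.604×10^5 C
t = Q / I = 1.604×10^5 / 2.10 = 76380 s = 1270 min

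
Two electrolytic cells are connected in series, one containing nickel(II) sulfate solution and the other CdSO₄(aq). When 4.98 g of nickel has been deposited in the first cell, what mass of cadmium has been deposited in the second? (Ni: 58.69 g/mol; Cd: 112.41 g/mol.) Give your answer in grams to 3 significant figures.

n(Ni) = 4.98 / 58.69 = 0.08485 mol
Ni²⁺ + 2e⁻ → Ni, so n(e⁻) = 2 × 0.08485 = 0.1697 mol
The cells are in series, so the same charge (and hence the same n(e⁻) = 0.1697 mol) passes through both.
Cd²⁺ + 2e⁻ → Cd, so n(Cd) = 0.1697 / 2 = 0.08485 mol
m(Cd) = 0.08485 × 112.41 = 9.54 g

9.54 g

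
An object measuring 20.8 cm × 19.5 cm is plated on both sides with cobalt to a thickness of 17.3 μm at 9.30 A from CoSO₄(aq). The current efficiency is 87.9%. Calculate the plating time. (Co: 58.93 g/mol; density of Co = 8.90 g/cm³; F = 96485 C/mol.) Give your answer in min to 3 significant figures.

Plated area = 2 × 20.8 × 19.5 = 811.2 cm²
Volume = 811.2 × 17.3×10⁻⁴ cm = 1.403 cm³
m(Co) = 1.403 × 8.90 = 12.49 g
n(Co) = 12.49 / 58.93 = 0.2119 mol; n(e⁻) = 2 × 0.2119 = 0.4238 mol
Q = 0.4238 × 96485 / 0.879 = 46520 C
t = 46520 / 9.30 = 5002 s = 83.4 min

83.4 min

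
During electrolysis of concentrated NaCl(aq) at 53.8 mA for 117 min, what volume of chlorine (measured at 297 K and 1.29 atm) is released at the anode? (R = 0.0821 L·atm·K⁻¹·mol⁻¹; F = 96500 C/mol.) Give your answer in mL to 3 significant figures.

Q = It = 0.0538 × 7020 = 377.7 C
Moles of electrons = 377.7 / 96500 = 0.003914 mol
2Cl⁻ → Cl₂ + 2e⁻, so n(Cl₂) = 0.003914 / 2 = 0.001957 mol
V = nRT/P = 0.001957 × 0.0821 × 297 / 1.29 = 0.03699 L
= 37.0 mL

37.0 mL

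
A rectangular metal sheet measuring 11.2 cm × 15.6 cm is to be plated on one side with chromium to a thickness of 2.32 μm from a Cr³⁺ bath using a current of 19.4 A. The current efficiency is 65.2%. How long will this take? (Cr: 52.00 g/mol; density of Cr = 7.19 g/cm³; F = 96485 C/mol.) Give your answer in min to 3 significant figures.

Plated area = 11.2 × 15.6 = 174.7 cm²
Volume = 174.7 × 2.32×10⁻⁴ cm = 0.04053 cm³
m(Cr) = 0.04053 × 7.19 = 0.2914 g
n(Cr) = 0.2914 / 52.00 = 0.005604 mol; n(e⁻) = 3 × 0.005604 = 0.01681 mol
Q = 0.01681 × 96485 / 0.652 = 2488 C
t = 2488 / 19.4 = 128.2 s = 2.14 min

2.14 min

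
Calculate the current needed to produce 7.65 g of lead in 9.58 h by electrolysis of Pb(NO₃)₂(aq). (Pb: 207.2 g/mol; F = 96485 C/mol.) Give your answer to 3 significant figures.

n(Pb) = 7.65 / 207.2 = 0.03692 mol
Pb²⁺ + 2e⁻ → Pb, so n(e⁻) = 2 × 0.03692 = 0.07384 mol
Q = 0.07384 × 96485 = 7124 C
I = Q / t = 7124 / 34488 s = 0.207 A

0.207 A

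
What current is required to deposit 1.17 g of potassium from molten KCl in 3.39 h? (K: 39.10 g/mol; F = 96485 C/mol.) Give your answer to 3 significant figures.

0.237 A

n(K) = 1.17 / 39.10 = 0.02992 mol
K⁺ + e⁻ → K, so n(e⁻) = 0.02992 mol
Q = 0.02992 × 96485 = 2887 C
I = Q / t = 2887 / 12204 s = 0.237 A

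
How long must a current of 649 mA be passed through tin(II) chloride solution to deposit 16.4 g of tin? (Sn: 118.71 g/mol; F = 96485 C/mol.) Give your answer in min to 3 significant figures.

n(Sn) = 16.4 / 118.71 = 0.1382 mol
Sn²⁺ + 2e⁻ → Sn, so n(e⁻) = 2 × 0.1382 = 0.2764 mol
Q = 0.2764 × 96485 = 26670 C
t = Q / I = 26670 / 0.649 = 41090 s = 685 min

685 min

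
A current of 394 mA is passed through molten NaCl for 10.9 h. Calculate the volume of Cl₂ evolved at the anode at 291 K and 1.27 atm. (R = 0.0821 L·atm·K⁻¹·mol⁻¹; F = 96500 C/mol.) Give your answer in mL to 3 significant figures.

1510 mL

Q = 0.394 A × 39240 s = 15460 C
Moles of electrons = 15460 / 96500 = 0.1602 mol
2Cl⁻ → Cl₂ + 2e⁻, so n(Cl₂) = 0.1602 / 2 = 0.08010 mol
V = nRT/P = 0.08010 × 0.0821 × 291 / 1.27 = 1.507 L
= 1510 mL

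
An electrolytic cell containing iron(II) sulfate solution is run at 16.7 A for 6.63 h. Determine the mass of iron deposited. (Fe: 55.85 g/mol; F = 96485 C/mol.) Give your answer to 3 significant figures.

Q = 16.7 A × 23868 s = 3.986×10^5 C
n(e⁻) = Q/F = 3.986×10^5/96485 = 4.131 mol
Fe²⁺ + 2e⁻ → Fe, so n(Fe) = 4.131 / 2 = 2.066 mol
m = 2.066 × 55.85 = 115 g

115 g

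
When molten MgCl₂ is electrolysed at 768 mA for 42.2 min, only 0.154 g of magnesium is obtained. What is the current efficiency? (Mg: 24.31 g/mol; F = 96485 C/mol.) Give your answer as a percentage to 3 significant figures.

Q = 0.768 × 2532 = 1945 C
n(e⁻) = 1945 / 96485 = 0.02016 mol
Mg²⁺ + 2e⁻ → Mg, so theoretical n(Mg) = 0.01008 mol → 0.2450 g
Efficiency = 0.154 / 0.2450 = 0.6286 = 62.9%

62.9%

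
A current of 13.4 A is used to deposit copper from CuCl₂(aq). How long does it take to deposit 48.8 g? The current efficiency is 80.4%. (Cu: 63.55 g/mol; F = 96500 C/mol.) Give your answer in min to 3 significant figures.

229 min

n(Cu) = 48.8 / 63.55 = 0.7679 mol
Cu²⁺ + 2e⁻ → Cu, so n(e⁻) = 2 × 0.7679 = 1.536 mol
Q = 1.536 × 96500 / 0.804 = 1.844×10^5 C
t = Q / I = 1.844×10^5 / 13.4 = 13760 s = 229 min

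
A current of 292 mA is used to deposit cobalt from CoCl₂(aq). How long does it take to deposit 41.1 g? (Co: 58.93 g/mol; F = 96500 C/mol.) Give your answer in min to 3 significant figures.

7680 min

n(Co) = 41.1 / 58.93 = 0.6974 mol
Co²⁺ + 2e⁻ → Co, so n(e⁻) = 2 × 0.6974 = 1.395 mol
Q = 1.395 × 96500 = 1.346×10^5 C
t = Q / I = 1.346×10^5 / 0.292 = 4.610×10^5 s = 7680 min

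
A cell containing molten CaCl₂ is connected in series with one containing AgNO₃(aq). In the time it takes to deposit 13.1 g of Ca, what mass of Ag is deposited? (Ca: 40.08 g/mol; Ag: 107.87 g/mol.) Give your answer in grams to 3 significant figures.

n(Ca) = 13.1 / 40.08 = 0.3268 mol
Ca²⁺ + 2e⁻ → Ca, so n(e⁻) = 2 × 0.3268 = 0.6536 mol
Same current for the same time ⇒ same n(e⁻) = 0.6536 mol in both cells.
Ag⁺ + e⁻ → Ag, so n(Ag) = 0.6536 mol
m(Ag) = 0.6536 × 107.87 = 70.5 g

70.5 g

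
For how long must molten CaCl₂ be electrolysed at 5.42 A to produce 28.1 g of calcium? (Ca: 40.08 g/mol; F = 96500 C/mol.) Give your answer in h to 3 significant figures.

6.93 h

n(Ca) = 28.1 / 40.08 = 0.7011 mol
Ca²⁺ + 2e⁻ → Ca, so n(e⁻) = 2 × 0.7011 = 1.402 mol
Q = 1.402 × 96500 = 1.353×10^5 C
t = Q / I = 1.353×10^5 / 5.42 = 24960 s = 6.93 h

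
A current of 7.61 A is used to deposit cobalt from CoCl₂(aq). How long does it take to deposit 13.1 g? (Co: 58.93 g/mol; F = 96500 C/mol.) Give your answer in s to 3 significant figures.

n(Co) = 13.1 / 58.93 = 0.2223 mol
Co²⁺ + 2e⁻ → Co, so n(e⁻) = 2 × 0.2223 = 0.4446 mol
Q = 0.4446 × 96500 = 42900 C
t = Q / I = 42900 / 7.61 = 5637 s

5640 s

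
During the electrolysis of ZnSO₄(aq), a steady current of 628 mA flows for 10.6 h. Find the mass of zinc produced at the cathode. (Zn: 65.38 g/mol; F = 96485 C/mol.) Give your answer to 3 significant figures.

Q = 0.628 A × 38160 s = 23960 C
n(e⁻) = 23960 / 96485 = 0.2483 mol
Zn²⁺ + 2e⁻ → Zn, so n(Zn) = 0.2483 / 2 = 0.1242 mol
m = 0.1242 × 65.38 = 8.12 g

8.12 g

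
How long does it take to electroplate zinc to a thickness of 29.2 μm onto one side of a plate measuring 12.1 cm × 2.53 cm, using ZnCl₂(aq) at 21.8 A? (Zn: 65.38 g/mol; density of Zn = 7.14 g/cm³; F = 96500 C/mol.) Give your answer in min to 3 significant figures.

1.44 min

Plated area = 12.1 × 2.53 = 30.61 cm²
Volume = 30.61 × 29.2×10⁻⁴ cm = 0.08938 cm³
m(Zn) = 0.08938 × 7.14 = 0.6382 g
n(Zn) = 0.6382 / 65.38 = 0.009761 mol; n(e⁻) = 2 × 0.009761 = 0.01952 mol
Q = 0.01952 × 96500 = 1884 C
t = 1884 / 21.8 = 86.42 s = 1.44 min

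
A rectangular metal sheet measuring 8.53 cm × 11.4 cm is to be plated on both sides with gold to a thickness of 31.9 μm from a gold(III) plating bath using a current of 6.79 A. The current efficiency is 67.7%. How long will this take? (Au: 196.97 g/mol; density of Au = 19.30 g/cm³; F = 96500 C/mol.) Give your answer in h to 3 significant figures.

Plated area = 2 × 8.53 × 11.4 = 194.5 cm²
Volume = 194.5 × 31.9×10⁻⁴ cm = 0.6205 cm³
m(Au) = 0.6205 × 19.30 = 11.98 g
n(Au) = 11.98 / 196.97 = 0.06082 mol; n(e⁻) = 3 × 0.06082 = 0.1825 mol
Q = 0.1825 × 96500 / 0.677 = 26010 C
t = 26010 / 6.79 = 3831 s = 1.06 h

1.06 h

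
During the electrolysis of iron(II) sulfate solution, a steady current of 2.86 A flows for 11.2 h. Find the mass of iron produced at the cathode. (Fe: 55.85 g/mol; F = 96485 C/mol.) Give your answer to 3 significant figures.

33.4 g

Q = 2.86 A × 40320 s = 1.153×10^5 C
n(e⁻) = Q/F = 1.153×10^5/96485 = 1.195 mol
Fe²⁺ + 2e⁻ → Fe, so n(Fe) = 1.195 / 2 = 0.5975 mol
m = 0.5975 × 55.85 = 33.4 g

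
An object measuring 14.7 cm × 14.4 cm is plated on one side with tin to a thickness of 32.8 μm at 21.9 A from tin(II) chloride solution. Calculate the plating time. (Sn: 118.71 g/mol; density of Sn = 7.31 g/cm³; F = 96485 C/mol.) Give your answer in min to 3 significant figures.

Plated area = 14.7 × 14.4 = 211.7 cm²
Volume = 211.7 × 32.8×10⁻⁴ cm = 0.6944 cm³
m(Sn) = 0.6944 × 7.31 = 5.076 g
n(Sn) = 5.076 / 118.71 = 0.04276 mol; n(e⁻) = 2 × 0.04276 = 0.08552 mol
Q = 0.08552 × 96485 = 8251 C
t = 8251 / 21.9 = 376.8 s = 6.28 min

6.28 min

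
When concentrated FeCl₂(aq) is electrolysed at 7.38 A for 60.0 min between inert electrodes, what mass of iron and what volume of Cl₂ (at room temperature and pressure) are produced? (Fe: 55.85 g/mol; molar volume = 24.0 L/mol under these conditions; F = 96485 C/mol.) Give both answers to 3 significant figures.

Q = 7.38 × 3600 = 26570 C; n(e⁻) = 26570 / 96485 = 0.2754 mol
Cathode: Fe²⁺ + 2e⁻ → Fe → n(Fe) = 0.2754/2 = 0.1377 mol → 7.69 g
Anode: 2Cl⁻ → Cl₂ + 2e⁻ → n(Cl₂) = 0.2754/2 = 0.1377 mol → 3.30 L

7.69 g Fe; 3.30 L Cl₂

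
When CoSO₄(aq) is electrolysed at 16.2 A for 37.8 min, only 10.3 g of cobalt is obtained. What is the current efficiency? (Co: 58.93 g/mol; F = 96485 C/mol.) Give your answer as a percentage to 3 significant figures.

Q = 16.2 × 2268 = 36740 C
n(e⁻) = 36740 / 96485 = 0.3808 mol
Co²⁺ + 2e⁻ → Co, so theoretical n(Co) = 0.1904 mol → 11.22 g
Efficiency = 10.3 / 11.22 = 0.9180 = 91.8%

91.8%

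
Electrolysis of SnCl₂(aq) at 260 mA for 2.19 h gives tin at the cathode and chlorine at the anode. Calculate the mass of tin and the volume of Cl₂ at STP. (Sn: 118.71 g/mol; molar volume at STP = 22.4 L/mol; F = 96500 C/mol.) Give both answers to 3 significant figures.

1.26 g Sn; 0.238 L Cl₂

Q = 0.260 × 7884 = 2050 C; n(e⁻) = 2050 / 96500 = 0.02124 mol
Cathode: Sn²⁺ + 2e⁻ → Sn → n(Sn) = 0.02124/2 = 0.01062 mol → 1.26 g
Anode: 2Cl⁻ → Cl₂ + 2e⁻ → n(Cl₂) = 0.02124/2 = 0.01062 mol → 0.238 L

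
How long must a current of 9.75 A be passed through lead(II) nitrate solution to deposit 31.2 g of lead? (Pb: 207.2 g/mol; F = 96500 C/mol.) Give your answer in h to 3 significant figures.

0.828 h

n(Pb) = 31.2 / 207.2 = 0.1506 mol
Pb²⁺ + 2e⁻ → Pb, so n(e⁻) = 2 × 0.1506 = 0.3012 mol
Q = 0.3012 × 96500 = 29070 C
t = Q / I = 29070 / 9.75 = 2982 s = 0.828 h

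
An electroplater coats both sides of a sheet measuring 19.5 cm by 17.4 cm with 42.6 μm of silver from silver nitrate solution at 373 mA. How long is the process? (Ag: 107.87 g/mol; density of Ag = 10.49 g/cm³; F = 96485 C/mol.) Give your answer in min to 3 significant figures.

1210 min

Plated area = 2 × 19.5 × 17.4 = 678.6 cm²
Volume = 678.6 × 42.6×10⁻⁴ cm = 2.891 cm³
m(Ag) = 2.891 × 10.49 = 30.33 g
n(Ag) = 30.33 / 107.87 = 0.2812 mol; n(e⁻) = 0.2812 mol
Q = 0.2812 × 96485 = 27130 C
t = 27130 / 0.373 = 72730 s = 1210 min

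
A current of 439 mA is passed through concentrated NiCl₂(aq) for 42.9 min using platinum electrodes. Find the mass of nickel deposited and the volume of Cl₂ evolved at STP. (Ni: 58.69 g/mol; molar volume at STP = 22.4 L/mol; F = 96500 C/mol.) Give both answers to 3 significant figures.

Q = 0.439 × 2574 = 1130 C; n(e⁻) = 1130 / 96500 = 0.01171 mol
Cathode: Ni²⁺ + 2e⁻ → Ni → n(Ni) = 0.01171/2 = 0.005855 mol → 0.344 g
Anode: 2Cl⁻ → Cl₂ + 2e⁻ → n(Cl₂) = 0.01171/2 = 0.005855 mol → 0.131 L

0.344 g Ni; 0.131 L Cl₂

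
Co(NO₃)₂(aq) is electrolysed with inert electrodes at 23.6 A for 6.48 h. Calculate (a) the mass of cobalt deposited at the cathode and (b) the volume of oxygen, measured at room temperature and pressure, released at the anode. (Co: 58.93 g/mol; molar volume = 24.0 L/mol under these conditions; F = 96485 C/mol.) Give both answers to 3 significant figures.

168 g Co; 34.2 L O₂

Q = 23.6 × 23328 = 5.505×10^5 C; n(e⁻) = 5.505×10^5 / 96485 = 5.706 mol
Cathode: Co²⁺ + 2e⁻ → Co → n(Co) = 5.706/2 = 2.853 mol → 168 g
Anode: 2H₂O → O₂ + 4H⁺ + 4e⁻ → n(O₂) = 5.706/4 = 1.427 mol → 34.2 L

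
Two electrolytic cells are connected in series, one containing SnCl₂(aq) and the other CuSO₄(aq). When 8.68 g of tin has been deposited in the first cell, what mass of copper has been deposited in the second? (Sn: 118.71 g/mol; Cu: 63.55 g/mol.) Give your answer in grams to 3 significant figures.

4.65 g

n(Sn) = 8.68 / 118.71 = 0.07312 mol
Sn²⁺ + 2e⁻ → Sn, so n(e⁻) = 2 × 0.07312 = 0.1462 mol
Same current for the same time ⇒ same n(e⁻) = 0.1462 mol in both cells.
Cu²⁺ + 2e⁻ → Cu, so n(Cu) = 0.1462 / 2 = 0.07310 mol
m(Cu) = 0.07310 × 63.55 = 4.65 g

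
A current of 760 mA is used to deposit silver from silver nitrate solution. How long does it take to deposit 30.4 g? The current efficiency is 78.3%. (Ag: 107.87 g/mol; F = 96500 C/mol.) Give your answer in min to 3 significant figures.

n(Ag) = 30.4 / 107.87 = 0.2818 mol
Ag⁺ + e⁻ → Ag, so n(e⁻) = 0.2818 mol
Q = 0.2818 × 96500 / 0.783 = 34730 C
t = Q / I = 34730 / 0.760 = 45700 s = 762 min

762 min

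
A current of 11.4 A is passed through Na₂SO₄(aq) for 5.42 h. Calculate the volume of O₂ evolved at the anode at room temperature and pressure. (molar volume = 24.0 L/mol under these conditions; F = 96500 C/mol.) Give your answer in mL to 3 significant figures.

Q = 11.4 A × 19512 s = 2.224×10^5 C
n(e⁻) = 2.224×10^5 / 96500 = 2.305 mol
2H₂O → O₂ + 4H⁺ + 4e⁻, so n(O₂) = 2.305 / 4 = 0.5763 mol
V = 0.5763 × 24.0 = 13.83 L
= 13800 mL

13800 mL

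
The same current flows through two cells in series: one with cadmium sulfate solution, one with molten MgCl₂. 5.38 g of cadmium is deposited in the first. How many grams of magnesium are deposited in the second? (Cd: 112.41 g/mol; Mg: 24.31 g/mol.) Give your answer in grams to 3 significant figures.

1.16 g

n(Cd) = 5.38 / 112.41 = 0.04786 mol
Cd²⁺ + 2e⁻ → Cd, so n(e⁻) = 2 × 0.04786 = 0.09572 mol
The cells are in series, so the same charge (and hence the same n(e⁻) = 0.09572 mol) passes through both.
Mg²⁺ + 2e⁻ → Mg, so n(Mg) = 0.09572 / 2 = 0.04786 mol
m(Mg) = 0.04786 × 24.31 = 1.16 g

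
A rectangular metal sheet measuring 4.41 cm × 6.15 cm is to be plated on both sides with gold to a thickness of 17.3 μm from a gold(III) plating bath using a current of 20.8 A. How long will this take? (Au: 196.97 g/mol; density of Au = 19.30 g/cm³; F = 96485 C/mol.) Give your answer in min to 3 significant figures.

Plated area = 2 × 4.41 × 6.15 = 54.24 cm²
Volume = 54.24 × 17.3×10⁻⁴ cm = 0.09384 cm³
m(Au) = 0.09384 × 19.30 = 1.811 g
n(Au) = 1.811 / 196.97 = 0.009194 mol; n(e⁻) = 3 × 0.009194 = 0.02758 mol
Q = 0.02758 × 96485 = 2661 C
t = 2661 / 20.8 = 127.9 s = 2.13 min

2.13 min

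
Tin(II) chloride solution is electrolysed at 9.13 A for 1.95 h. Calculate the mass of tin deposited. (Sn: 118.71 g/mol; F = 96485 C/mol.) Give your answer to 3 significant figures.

Charge passed = 9.13 × 7020 = 64090 C
n(e⁻) = Q/F = 64090/96485 = 0.6642 mol
Sn²⁺ + 2e⁻ → Sn, so n(Sn) = 0.6642 / 2 = 0.3321 mol
m = 0.3321 × 118.71 = 39.4 g

39.4 g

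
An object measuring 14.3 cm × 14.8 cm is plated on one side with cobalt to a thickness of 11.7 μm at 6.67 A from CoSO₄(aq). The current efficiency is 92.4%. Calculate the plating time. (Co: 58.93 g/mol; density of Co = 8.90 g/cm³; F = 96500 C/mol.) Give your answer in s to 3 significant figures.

Plated area = 14.3 × 14.8 = 211.6 cm²
Volume = 211.6 × 11.7×10⁻⁴ cm = 0.2476 cm³
m(Co) = 0.2476 × 8.90 = 2.204 g
n(Co) = 2.204 / 58.93 = 0.03740 mol; n(e⁻) = 2 × 0.03740 = 0.07480 mol
Q = 0.07480 × 96500 / 0.924 = 7812 C
t = 7812 / 6.67 = 1171 s

1170 s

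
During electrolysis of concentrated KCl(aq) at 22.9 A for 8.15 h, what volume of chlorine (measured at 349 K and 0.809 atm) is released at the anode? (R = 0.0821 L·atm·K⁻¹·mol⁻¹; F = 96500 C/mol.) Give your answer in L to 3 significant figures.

123 L

Charge passed = 22.9 × 29340 = 6.719×10^5 C
n(e⁻) = 6.719×10^5 / 96500 = 6.963 mol
2Cl⁻ → Cl₂ + 2e⁻, so n(Cl₂) = 6.963 / 2 = 3.482 mol
V = nRT/P = 3.482 × 0.0821 × 349 / 0.809 = 123.3 L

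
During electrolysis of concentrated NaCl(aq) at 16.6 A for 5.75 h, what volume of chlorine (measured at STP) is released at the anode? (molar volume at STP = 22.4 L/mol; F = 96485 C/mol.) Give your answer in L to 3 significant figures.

Charge passed = 16.6 × 20700 = 3.436×10^5 C
n(e⁻) = Q/F = 3.436×10^5/96485 = 3.561 mol
2Cl⁻ → Cl₂ + 2e⁻, so n(Cl₂) = 3.561 / 2 = 1.781 mol
V = 1.781 × 22.4 = 39.89 L

39.9 L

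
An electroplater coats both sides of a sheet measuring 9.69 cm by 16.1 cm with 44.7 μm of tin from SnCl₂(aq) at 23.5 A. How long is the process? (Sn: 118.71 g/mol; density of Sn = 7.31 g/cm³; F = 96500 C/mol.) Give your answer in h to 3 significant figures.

Plated area = 2 × 9.69 × 16.1 = 312.0 cm²
Volume = 312.0 × 44.7×10⁻⁴ cm = 1.395 cm³
m(Sn) = 1.395 × 7.31 = 10.20 g
n(Sn) = 10.20 / 118.71 = 0.08592 mol; n(e⁻) = 2 × 0.08592 = 0.1718 mol
Q = 0.1718 × 96500 = 16580 C
t = 16580 / 23.5 = 705.5 s = 0.196 h

0.196 h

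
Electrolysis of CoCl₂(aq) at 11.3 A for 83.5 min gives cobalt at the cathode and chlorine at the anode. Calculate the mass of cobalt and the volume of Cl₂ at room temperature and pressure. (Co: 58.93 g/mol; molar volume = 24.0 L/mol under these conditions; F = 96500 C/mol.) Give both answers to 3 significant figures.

17.3 g Co; 7.04 L Cl₂

Q = 11.3 × 5010 = 56610 C; n(e⁻) = 56610 / 96500 = 0.5866 mol
Cathode: Co²⁺ + 2e⁻ → Co → n(Co) = 0.5866/2 = 0.2933 mol → 17.3 g
Anode: 2Cl⁻ → Cl₂ + 2e⁻ → n(Cl₂) = 0.5866/2 = 0.2933 mol → 7.04 L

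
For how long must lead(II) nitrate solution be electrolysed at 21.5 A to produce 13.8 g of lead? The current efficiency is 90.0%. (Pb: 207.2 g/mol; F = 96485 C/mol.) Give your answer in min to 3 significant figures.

n(Pb) = 13.8 / 207.2 = 0.06660 mol
Pb²⁺ + 2e⁻ → Pb, so n(e⁻) = 2 × 0.06660 = 0.1332 mol
Q = 0.1332 × 96485 / 0.900 = 14280 C
t = Q / I = 14280 / 21.5 = 664.2 s = 11.1 min

11.1 min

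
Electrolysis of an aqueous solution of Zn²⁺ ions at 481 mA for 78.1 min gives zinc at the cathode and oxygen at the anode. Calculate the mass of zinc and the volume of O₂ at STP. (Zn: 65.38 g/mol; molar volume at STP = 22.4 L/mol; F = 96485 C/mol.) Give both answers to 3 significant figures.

Q = 0.481 × 4686 = 2254 C; n(e⁻) = 2254 / 96485 = 0.02336 mol
Cathode: Zn²⁺ + 2e⁻ → Zn → n(Zn) = 0.02336/2 = 0.01168 mol → 0.764 g
Anode: 2H₂O → O₂ + 4H⁺ + 4e⁻ → n(O₂) = 0.02336/4 = 0.005840 mol → 0.131 L

0.764 g Zn; 0.131 L O₂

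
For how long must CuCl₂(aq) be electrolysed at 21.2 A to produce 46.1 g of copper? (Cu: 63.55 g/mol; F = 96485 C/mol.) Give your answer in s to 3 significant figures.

6600 s

n(Cu) = 46.1 / 63.55 = 0.7254 mol
Cu²⁺ + 2e⁻ → Cu, so n(e⁻) = 2 × 0.7254 = 1.451 mol
Q = 1.451 × 96485 = 1.400×10^5 C
t = Q / I = 1.400×10^5 / 21.2 = 6604 s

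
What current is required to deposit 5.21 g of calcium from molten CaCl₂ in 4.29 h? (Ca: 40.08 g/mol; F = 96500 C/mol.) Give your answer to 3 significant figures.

n(Ca) = 5.21 / 40.08 = 0.1300 mol
Ca²⁺ + 2e⁻ → Ca, so n(e⁻) = 2 × 0.1300 = 0.2600 mol
Q = 0.2600 × 96500 = 25090 C
I = Q / t = 25090 / 15444 s = 1.62 A

1.62 A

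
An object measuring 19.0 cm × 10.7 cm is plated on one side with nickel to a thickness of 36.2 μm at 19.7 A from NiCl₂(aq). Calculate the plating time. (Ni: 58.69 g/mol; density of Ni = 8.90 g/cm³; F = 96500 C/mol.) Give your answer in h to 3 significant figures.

Plated area = 19.0 × 10.7 = 203.3 cm²
Volume = 203.3 × 36.2×10⁻⁴ cm = 0.7359 cm³
m(Ni) = 0.7359 × 8.90 = 6.550 g
n(Ni) = 6.550 / 58.69 = 0.1116 mol; n(e⁻) = 2 × 0.1116 = 0.2232 mol
Q = 0.2232 × 96500 = 21540 C
t = 21540 / 19.7 = 1093 s = 0.304 h

0.304 h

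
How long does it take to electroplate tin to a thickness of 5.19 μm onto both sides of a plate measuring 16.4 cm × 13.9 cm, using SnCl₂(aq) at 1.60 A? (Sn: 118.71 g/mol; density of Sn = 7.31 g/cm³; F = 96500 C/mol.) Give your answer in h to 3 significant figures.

Plated area = 2 × 16.4 × 13.9 = 455.9 cm²
Volume = 455.9 × 5.19×10⁻⁴ cm = 0.2366 cm³
m(Sn) = 0.2366 × 7.31 = 1.730 g
n(Sn) = 1.730 / 118.71 = 0.01457 mol; n(e⁻) = 2 × 0.01457 = 0.02914 mol
Q = 0.02914 × 96500 = 2812 C
t = 2812 / 1.60 = 1758 s = 0.488 h

0.488 h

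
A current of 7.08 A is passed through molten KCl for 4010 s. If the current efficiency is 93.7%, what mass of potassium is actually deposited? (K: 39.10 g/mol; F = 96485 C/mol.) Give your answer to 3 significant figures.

10.8 g

Q = 7.08 × 4010 = 28390 C
n(e⁻) = 28390 / 96485 = 0.2942 mol
K⁺ + e⁻ → K, so theoretical m(K) = 0.2942 × 39.10 = 11.50 g
Actual mass = 93.7% × 11.50 = 10.8 g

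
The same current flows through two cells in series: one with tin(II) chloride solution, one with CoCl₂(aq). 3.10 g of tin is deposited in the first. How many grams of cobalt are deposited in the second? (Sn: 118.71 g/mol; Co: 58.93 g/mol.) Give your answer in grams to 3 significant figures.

1.54 g

n(Sn) = 3.10 / 118.71 = 0.02611 mol
Sn²⁺ + 2e⁻ → Sn, so n(e⁻) = 2 × 0.02611 = 0.05222 mol
Same current for the same time ⇒ same n(e⁻) = 0.05222 mol in both cells.
Co²⁺ + 2e⁻ → Co, so n(Co) = 0.05222 / 2 = 0.02611 mol
m(Co) = 0.02611 × 58.93 = 1.54 g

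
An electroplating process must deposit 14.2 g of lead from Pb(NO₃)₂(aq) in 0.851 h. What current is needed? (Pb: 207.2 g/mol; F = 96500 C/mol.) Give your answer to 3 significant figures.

4.32 A

n(Pb) = 14.2 / 207.2 = 0.06853 mol
Pb²⁺ + 2e⁻ → Pb, so n(e⁻) = 2 × 0.06853 = 0.1371 mol
Q = 0.1371 × 96500 = 13230 C
I = Q / t = 13230 / 3063.6 s = 4.32 A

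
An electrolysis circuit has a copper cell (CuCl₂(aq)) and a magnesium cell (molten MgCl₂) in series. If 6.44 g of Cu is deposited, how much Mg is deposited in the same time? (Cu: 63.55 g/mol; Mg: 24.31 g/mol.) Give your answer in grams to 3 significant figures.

2.46 g

n(Cu) = 6.44 / 63.55 = 0.1013 mol
Cu²⁺ + 2e⁻ → Cu, so n(e⁻) = 2 × 0.1013 = 0.2026 mol
The cells are in series, so the same charge (and hence the same n(e⁻) = 0.2026 mol) passes through both.
Mg²⁺ + 2e⁻ → Mg, so n(Mg) = 0.2026 / 2 = 0.1013 mol
m(Mg) = 0.1013 × 24.31 = 2.46 g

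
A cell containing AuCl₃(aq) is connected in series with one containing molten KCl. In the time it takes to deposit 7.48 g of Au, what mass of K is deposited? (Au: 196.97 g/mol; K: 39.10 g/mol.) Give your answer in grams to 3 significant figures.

4.45 g

n(Au) = 7.48 / 196.97 = 0.03798 mol
Au³⁺ + 3e⁻ → Au, so n(e⁻) = 3 × 0.03798 = 0.1139 mol
Since the cells are in series, n(e⁻) in the K cell is also 0.1139 mol.
K⁺ + e⁻ → K, so n(K) = 0.1139 mol
m(K) = 0.1139 × 39.10 = 4.45 g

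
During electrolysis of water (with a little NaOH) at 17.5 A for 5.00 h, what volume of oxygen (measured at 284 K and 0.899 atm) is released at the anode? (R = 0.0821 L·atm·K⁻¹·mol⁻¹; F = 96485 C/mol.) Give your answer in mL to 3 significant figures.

Charge passed = 17.5 × 18000 = 3.150×10^5 C
n(e⁻) = Q/F = 3.150×10^5/96485 = 3.265 mol
2H₂O → O₂ + 4H⁺ + 4e⁻, so n(O₂) = 3.265 / 4 = 0.8163 mol
V = nRT/P = 0.8163 × 0.0821 × 284 / 0.899 = 21.17 L
= 21200 mL

21200 mL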